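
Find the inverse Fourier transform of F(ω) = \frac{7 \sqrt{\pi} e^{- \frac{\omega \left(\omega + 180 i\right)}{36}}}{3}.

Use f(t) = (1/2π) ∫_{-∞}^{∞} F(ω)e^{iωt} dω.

f(t) = 7 e^{- 9 \left(t - 5\right)^{2}}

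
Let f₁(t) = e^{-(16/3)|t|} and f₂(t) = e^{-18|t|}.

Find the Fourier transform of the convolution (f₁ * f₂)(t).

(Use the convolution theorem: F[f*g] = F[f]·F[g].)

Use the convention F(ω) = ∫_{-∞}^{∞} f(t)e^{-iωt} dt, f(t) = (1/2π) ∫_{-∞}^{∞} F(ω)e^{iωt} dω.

F[f₁*f₂](ω) = \frac{3456}{\left(\omega^{2} + 324\right) \left(9 \omega^{2} + 256\right)}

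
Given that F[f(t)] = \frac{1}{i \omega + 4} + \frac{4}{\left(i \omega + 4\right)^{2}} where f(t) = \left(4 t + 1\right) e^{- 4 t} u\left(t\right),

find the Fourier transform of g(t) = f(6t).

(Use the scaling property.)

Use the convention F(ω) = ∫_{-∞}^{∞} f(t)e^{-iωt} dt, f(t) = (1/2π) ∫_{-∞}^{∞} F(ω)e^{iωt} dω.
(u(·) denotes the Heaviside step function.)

F[g](ω) = \frac{- i \omega - 48}{\omega^{2} - 48 i \omega - 576}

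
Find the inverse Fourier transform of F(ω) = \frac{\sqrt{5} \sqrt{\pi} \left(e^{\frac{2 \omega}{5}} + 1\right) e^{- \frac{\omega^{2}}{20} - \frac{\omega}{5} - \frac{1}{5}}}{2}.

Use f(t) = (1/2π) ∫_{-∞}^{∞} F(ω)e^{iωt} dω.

f(t) = 5 e^{- 5 t^{2}} \cos{\left(2 t \right)}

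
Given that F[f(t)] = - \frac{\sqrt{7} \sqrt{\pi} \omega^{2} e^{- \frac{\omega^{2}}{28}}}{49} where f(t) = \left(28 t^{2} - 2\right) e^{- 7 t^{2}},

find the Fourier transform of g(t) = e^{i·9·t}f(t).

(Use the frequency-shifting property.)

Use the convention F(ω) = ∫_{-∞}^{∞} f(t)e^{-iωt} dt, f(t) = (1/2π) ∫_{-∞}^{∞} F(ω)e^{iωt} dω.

F[g](ω) = - \frac{\sqrt{7} \sqrt{\pi} \left(\omega - 9\right)^{2} e^{- \frac{\left(\omega - 9\right)^{2}}{28}}}{49}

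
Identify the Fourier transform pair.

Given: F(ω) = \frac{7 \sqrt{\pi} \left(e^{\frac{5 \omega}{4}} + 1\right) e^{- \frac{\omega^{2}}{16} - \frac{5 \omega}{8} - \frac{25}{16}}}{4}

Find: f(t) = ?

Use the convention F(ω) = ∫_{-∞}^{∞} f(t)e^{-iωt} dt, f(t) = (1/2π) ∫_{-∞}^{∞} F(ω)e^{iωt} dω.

f(t) = 7 e^{- 4 t^{2}} \cos{\left(5 t \right)}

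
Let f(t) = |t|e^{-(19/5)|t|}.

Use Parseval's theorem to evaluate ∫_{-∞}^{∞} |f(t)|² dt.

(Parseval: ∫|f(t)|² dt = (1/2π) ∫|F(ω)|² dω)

∫|f(t)|² dt = \frac{125}{13718}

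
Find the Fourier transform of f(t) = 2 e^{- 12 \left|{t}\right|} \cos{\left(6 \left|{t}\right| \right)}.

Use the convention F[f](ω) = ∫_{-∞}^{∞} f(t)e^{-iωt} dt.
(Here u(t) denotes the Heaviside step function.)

F(ω) = \frac{48 \left(\omega^{2} + 180\right)}{\omega^{4} + 216 \omega^{2} + 32400}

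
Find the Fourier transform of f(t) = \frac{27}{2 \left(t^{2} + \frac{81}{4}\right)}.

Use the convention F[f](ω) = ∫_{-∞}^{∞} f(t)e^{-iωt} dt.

F(ω) = 3 \pi e^{- \frac{9 \left|{\omega}\right|}{2}}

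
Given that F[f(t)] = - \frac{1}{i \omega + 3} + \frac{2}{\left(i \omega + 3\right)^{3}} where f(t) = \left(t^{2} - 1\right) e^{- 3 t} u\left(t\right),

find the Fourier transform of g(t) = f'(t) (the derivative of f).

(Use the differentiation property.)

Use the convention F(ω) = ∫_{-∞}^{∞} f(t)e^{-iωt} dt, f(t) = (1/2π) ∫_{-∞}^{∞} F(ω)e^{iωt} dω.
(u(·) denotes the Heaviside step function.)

F[g](ω) = \frac{i \omega \left(2 i \omega - \left(i \omega + 3\right)^{3} + 6\right)}{\left(i \omega + 3\right)^{4}}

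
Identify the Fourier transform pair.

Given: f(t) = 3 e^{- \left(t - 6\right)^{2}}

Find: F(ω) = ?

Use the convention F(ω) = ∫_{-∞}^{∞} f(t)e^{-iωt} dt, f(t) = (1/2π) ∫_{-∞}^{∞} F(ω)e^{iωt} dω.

F(ω) = 3 \sqrt{\pi} e^{- \frac{\omega \left(\omega + 24 i\right)}{4}}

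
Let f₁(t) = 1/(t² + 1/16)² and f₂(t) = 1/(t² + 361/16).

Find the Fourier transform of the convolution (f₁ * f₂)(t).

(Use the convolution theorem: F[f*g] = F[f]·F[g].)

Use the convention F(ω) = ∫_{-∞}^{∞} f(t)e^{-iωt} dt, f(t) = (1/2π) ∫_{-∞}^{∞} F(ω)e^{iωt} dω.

F[f₁*f₂](ω) = \frac{32 \pi^{2} \left(\left|{\omega}\right| + 4\right) e^{- 5 \left|{\omega}\right|}}{19}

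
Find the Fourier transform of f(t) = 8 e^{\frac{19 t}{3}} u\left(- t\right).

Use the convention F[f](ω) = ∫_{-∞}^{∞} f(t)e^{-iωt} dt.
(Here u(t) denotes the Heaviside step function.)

F(ω) = - \frac{24}{3 i \omega - 19}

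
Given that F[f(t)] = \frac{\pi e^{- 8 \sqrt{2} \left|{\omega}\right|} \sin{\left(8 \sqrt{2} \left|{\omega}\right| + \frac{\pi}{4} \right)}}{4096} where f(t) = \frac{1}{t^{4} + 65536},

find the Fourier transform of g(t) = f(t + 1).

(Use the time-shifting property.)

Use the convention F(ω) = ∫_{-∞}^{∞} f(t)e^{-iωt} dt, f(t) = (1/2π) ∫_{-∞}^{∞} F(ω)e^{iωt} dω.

F[g](ω) = \frac{\pi e^{i \omega - 8 \sqrt{2} \left|{\omega}\right|} \sin{\left(8 \sqrt{2} \left|{\omega}\right| + \frac{\pi}{4} \right)}}{4096}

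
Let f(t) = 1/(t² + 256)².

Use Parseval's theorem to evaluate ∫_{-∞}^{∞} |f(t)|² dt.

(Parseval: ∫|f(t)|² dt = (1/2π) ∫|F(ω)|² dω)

∫|f(t)|² dt = \frac{5 \pi}{4294967296}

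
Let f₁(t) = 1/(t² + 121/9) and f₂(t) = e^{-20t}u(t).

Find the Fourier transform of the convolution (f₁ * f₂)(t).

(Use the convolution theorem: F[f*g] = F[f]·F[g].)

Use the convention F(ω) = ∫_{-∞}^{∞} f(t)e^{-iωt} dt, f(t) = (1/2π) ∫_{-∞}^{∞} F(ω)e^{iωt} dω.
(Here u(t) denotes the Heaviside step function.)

F[f₁*f₂](ω) = \frac{3 \pi e^{- \frac{11 \left|{\omega}\right|}{3}}}{11 \left(i \omega + 20\right)}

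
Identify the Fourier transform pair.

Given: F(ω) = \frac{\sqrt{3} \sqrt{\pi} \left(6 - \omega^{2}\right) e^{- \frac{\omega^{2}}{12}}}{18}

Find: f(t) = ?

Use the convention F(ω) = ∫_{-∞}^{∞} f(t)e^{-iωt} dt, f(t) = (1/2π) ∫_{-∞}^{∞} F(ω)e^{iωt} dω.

f(t) = 6 t^{2} e^{- 3 t^{2}}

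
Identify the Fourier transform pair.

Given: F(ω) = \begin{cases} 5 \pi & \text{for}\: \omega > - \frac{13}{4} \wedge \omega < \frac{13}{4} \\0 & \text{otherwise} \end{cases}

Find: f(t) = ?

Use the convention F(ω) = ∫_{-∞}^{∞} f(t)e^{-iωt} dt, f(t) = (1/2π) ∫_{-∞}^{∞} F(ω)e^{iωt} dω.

f(t) = \frac{5 \sin{\left(\frac{13 t}{4} \right)}}{t}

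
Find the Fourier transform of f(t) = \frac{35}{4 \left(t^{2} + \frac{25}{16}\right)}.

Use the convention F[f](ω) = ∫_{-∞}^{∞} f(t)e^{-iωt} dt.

F(ω) = 7 \pi e^{- \frac{5 \left|{\omega}\right|}{4}}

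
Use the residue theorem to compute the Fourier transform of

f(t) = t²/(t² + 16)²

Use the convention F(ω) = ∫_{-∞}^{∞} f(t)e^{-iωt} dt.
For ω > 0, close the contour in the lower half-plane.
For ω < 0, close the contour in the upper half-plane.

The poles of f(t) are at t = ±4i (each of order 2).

Let g(z) = f(z)e^{-iωz}; for large |z| the factor e^{-iωz} decays in the lower half-plane when ω > 0 and in the upper half-plane when ω < 0.

Case ω > 0 (lower half-plane, clockwise contour ⇒ F(ω) = -2πi·ΣRes):
  Res_{z = - 4 i} g(z) = \frac{i \left(1 - 4 \omega\right) e^{- 4 \omega}}{16} (pole of order 2)
  F(ω) = -2πi·ΣRes = \frac{\pi \left(1 - 4 \omega\right) e^{- 4 \omega}}{8}

Case ω < 0 (upper half-plane, counterclockwise contour ⇒ F(ω) = +2πi·ΣRes):
  Res_{z = 4 i} g(z) = \frac{i \left(- 4 \omega - 1\right) e^{4 \omega}}{16} (pole of order 2)
  F(ω) = 2πi·ΣRes = \frac{\pi \left(4 \omega + 1\right) e^{4 \omega}}{8}

Both cases combine into a single formula in |ω|:

F(ω) = \frac{\pi \left(1 - 4 \left|{\omega}\right|\right) e^{- 4 \left|{\omega}\right|}}{8}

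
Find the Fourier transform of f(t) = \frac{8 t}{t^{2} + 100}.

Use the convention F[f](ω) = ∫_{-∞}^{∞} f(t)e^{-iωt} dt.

F(ω) = - 8 i \pi e^{- 10 \left|{\omega}\right|} \operatorname{sign}{\left(\omega \right)}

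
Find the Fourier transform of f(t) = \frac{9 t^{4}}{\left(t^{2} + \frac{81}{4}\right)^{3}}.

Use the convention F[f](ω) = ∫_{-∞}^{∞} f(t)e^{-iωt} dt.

F(ω) = \frac{3 \pi \left(27 \omega^{2} - 30 \left|{\omega}\right| + 4\right) e^{- \frac{9 \left|{\omega}\right|}{2}}}{16}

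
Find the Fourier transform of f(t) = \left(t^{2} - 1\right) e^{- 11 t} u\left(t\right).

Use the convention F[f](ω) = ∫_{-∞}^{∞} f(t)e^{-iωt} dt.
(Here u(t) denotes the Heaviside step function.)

F(ω) = \frac{2 i \omega - \left(i \omega + 11\right)^{3} + 22}{\left(i \omega + 11\right)^{4}}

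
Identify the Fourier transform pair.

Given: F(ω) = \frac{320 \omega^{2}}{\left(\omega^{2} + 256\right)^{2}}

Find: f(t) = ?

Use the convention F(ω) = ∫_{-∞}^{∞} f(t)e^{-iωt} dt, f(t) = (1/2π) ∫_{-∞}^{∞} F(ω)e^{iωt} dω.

f(t) = 5 \left(1 - 16 \left|{t}\right|\right) e^{- 16 \left|{t}\right|}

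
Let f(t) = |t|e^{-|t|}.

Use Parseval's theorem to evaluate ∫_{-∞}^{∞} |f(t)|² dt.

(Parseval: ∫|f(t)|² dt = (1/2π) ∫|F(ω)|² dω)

∫|f(t)|² dt = \frac{1}{2}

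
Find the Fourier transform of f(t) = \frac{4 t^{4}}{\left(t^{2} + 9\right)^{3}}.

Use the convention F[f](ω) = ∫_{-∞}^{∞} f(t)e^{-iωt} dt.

F(ω) = \frac{\pi \left(3 \omega^{2} - 5 \left|{\omega}\right| + 1\right) e^{- 3 \left|{\omega}\right|}}{2}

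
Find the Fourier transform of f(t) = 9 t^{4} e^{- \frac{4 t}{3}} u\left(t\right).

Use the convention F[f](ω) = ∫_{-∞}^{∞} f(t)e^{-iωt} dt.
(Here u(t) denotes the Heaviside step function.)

F(ω) = \frac{52488}{\left(3 i \omega + 4\right)^{5}}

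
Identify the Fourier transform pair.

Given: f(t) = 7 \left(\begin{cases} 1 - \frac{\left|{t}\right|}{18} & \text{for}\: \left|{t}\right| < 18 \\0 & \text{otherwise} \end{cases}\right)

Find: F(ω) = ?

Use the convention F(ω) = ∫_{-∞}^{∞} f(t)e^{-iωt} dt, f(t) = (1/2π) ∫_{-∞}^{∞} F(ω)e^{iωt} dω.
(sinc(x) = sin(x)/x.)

F(ω) = 126 \operatorname{sinc}^{2}{\left(9 \omega \right)}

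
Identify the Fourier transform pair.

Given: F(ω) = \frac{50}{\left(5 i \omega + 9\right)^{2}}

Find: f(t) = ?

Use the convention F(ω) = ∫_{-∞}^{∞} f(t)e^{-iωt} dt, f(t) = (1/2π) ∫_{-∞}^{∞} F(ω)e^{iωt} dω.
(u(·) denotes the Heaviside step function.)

f(t) = 2 t e^{- \frac{9 t}{5}} u\left(t\right)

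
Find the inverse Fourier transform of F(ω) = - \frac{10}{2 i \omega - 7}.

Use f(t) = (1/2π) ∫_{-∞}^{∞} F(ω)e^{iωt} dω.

f(t) = 5 e^{\frac{7 t}{2}} u\left(- t\right)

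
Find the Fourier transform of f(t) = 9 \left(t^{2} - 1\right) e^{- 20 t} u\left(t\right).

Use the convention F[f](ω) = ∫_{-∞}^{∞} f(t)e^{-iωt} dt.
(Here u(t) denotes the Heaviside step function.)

F(ω) = \frac{9 \left(2 i \omega - \left(i \omega + 20\right)^{3} + 40\right)}{\left(i \omega + 20\right)^{4}}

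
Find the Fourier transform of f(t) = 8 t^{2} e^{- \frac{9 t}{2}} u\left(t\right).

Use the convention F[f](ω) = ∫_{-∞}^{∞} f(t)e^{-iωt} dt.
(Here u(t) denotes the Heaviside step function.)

F(ω) = \frac{128}{\left(2 i \omega + 9\right)^{3}}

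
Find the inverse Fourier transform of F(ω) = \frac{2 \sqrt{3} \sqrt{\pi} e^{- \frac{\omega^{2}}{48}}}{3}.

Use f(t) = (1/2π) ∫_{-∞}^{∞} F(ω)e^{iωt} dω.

f(t) = 4 e^{- 12 t^{2}}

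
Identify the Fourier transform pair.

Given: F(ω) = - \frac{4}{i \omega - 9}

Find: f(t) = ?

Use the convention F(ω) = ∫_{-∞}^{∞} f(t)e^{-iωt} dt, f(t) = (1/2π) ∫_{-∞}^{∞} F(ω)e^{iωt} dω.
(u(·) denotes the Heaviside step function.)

f(t) = 4 e^{9 t} u\left(- t\right)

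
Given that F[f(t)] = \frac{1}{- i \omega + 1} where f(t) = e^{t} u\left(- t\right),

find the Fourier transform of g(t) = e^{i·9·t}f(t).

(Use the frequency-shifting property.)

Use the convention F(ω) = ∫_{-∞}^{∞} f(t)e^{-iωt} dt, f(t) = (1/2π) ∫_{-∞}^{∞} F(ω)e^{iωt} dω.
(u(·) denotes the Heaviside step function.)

F[g](ω) = \frac{i}{\omega - 9 + i}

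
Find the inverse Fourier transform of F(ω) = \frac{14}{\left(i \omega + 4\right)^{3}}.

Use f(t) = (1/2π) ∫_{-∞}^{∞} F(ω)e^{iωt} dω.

f(t) = 7 t^{2} e^{- 4 t} u\left(t\right)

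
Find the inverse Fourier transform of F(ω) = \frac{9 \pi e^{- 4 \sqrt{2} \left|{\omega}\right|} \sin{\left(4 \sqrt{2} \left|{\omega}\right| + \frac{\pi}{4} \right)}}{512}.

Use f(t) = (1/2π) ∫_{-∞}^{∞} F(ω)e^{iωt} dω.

f(t) = \frac{9}{t^{4} + 4096}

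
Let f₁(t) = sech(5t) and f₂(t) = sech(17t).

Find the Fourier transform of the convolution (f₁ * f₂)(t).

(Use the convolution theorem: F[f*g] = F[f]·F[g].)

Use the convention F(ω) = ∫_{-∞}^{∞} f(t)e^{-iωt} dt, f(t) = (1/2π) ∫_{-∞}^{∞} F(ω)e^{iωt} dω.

F[f₁*f₂](ω) = \frac{\pi^{2}}{85 \cosh{\left(\frac{\pi \omega}{34} \right)} \cosh{\left(\frac{\pi \omega}{10} \right)}}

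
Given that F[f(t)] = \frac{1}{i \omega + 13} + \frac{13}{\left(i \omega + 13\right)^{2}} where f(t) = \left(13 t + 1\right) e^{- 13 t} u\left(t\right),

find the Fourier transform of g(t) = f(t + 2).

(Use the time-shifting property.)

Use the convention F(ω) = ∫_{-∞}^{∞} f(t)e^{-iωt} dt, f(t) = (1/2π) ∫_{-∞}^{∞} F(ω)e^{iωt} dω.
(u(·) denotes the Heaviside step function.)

F[g](ω) = \frac{\left(- i \omega - 26\right) e^{2 i \omega}}{\omega^{2} - 26 i \omega - 169}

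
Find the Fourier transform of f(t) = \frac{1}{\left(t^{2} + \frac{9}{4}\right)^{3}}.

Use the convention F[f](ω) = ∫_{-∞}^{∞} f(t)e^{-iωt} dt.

F(ω) = \frac{\pi \left(3 \omega^{2} + 6 \left|{\omega}\right| + 4\right) e^{- \frac{3 \left|{\omega}\right|}{2}}}{81}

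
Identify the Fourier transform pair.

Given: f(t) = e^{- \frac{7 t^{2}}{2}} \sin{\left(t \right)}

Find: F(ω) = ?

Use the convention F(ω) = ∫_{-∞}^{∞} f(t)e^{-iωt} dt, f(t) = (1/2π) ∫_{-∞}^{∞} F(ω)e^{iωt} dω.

F(ω) = \frac{\sqrt{14} i \sqrt{\pi} \left(1 - e^{\frac{2 \omega}{7}}\right) e^{- \frac{\omega^{2}}{14} - \frac{\omega}{7} - \frac{1}{14}}}{14}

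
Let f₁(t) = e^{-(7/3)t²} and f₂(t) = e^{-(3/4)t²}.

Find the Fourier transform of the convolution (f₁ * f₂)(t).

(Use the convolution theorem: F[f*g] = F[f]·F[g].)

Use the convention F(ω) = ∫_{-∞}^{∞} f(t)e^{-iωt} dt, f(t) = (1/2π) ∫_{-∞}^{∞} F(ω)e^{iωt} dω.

F[f₁*f₂](ω) = \frac{2 \sqrt{7} \pi e^{- \frac{37 \omega^{2}}{84}}}{7}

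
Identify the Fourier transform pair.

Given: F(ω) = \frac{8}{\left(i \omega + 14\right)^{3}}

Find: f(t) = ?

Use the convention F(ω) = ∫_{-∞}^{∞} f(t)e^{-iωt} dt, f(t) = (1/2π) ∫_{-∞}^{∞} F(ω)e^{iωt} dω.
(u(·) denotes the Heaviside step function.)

f(t) = 4 t^{2} e^{- 14 t} u\left(t\right)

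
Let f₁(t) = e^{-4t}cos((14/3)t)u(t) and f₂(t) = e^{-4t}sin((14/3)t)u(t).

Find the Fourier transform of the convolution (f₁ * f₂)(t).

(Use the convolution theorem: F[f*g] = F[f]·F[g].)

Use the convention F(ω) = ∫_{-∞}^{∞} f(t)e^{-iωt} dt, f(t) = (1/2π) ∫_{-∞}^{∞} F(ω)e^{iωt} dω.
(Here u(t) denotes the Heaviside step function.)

F[f₁*f₂](ω) = \frac{378 \left(i \omega + 4\right)}{\left(9 \left(i \omega + 4\right)^{2} + 196\right)^{2}}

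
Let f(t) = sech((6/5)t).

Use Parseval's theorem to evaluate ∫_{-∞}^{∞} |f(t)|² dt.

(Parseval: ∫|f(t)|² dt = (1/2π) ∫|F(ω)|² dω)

∫|f(t)|² dt = \frac{5}{3}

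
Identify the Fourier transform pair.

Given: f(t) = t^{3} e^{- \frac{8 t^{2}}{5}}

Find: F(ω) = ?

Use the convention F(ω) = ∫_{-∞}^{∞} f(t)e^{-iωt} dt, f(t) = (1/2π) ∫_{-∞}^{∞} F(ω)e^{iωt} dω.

F(ω) = \frac{25 \sqrt{10} i \sqrt{\pi} \omega \left(5 \omega^{2} - 48\right) e^{- \frac{5 \omega^{2}}{32}}}{16384}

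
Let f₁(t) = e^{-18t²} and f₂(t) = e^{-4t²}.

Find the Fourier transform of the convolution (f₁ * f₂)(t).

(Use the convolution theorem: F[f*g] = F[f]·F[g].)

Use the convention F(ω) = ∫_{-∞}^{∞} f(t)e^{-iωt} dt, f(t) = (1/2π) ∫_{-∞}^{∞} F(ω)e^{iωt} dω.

F[f₁*f₂](ω) = \frac{\sqrt{2} \pi e^{- \frac{11 \omega^{2}}{144}}}{12}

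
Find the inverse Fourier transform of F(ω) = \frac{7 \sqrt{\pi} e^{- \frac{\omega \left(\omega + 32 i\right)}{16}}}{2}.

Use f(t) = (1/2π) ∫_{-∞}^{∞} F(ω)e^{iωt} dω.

f(t) = 7 e^{- 4 \left(t - 2\right)^{2}}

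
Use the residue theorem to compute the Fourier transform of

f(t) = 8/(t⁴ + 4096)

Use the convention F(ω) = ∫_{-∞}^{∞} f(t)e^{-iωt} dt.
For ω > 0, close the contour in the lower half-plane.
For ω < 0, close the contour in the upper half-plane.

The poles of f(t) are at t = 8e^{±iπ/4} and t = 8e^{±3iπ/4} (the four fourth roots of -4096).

Let g(z) = f(z)e^{-iωz}; for large |z| the factor e^{-iωz} decays in the lower half-plane when ω > 0 and in the upper half-plane when ω < 0.

Case ω > 0 (lower half-plane, clockwise contour ⇒ F(ω) = -2πi·ΣRes):
  Res_{z = - 4 \sqrt{2} - 4 \sqrt{2} i} g(z) = \frac{\sqrt{2} i \left(1 - i\right) e^{4 \sqrt{2} \omega \left(-1 + i\right)}}{512}
  Res_{z = 4 \sqrt{2} - 4 \sqrt{2} i} g(z) = \frac{\sqrt{2} i \left(1 + i\right) e^{- 4 \sqrt{2} \omega \left(1 + i\right)}}{512}
  F(ω) = -2πi·ΣRes = \frac{\sqrt{2} \pi \left(1 - i\right) \left(e^{8 \sqrt{2} i \omega} + i\right) e^{- 4 \sqrt{2} \omega \left(1 + i\right)}}{256} = \frac{\sqrt{2} \pi \left(\sin{\left(4 \sqrt{2} \omega \right)} + \cos{\left(4 \sqrt{2} \omega \right)}\right) e^{- 4 \sqrt{2} \omega}}{128}

Case ω < 0 (upper half-plane, counterclockwise contour ⇒ F(ω) = +2πi·ΣRes):
  Res_{z = 4 \sqrt{2} + 4 \sqrt{2} i} g(z) = \frac{\sqrt{2} i \left(-1 + i\right) e^{4 \sqrt{2} \omega \left(1 - i\right)}}{512}
  Res_{z = - 4 \sqrt{2} + 4 \sqrt{2} i} g(z) = \frac{\sqrt{2} \left(1 - i\right) e^{4 \sqrt{2} \omega \left(1 + i\right)}}{512}
  F(ω) = 2πi·ΣRes = - \frac{\sqrt{2} i \pi \left(i \left(1 - i\right) e^{4 \sqrt{2} \omega \left(1 - i\right)} - \left(1 - i\right) e^{4 \sqrt{2} \omega \left(1 + i\right)}\right)}{256} = \frac{\sqrt{2} \pi \left(- \sin{\left(4 \sqrt{2} \omega \right)} + \cos{\left(4 \sqrt{2} \omega \right)}\right) e^{4 \sqrt{2} \omega}}{128}

Both cases combine into a single formula in |ω|:

F(ω) = \frac{\sqrt{2} \pi \left(\sin{\left(4 \sqrt{2} \left|{\omega}\right| \right)} + \cos{\left(4 \sqrt{2} \left|{\omega}\right| \right)}\right) e^{- 4 \sqrt{2} \left|{\omega}\right|}}{128}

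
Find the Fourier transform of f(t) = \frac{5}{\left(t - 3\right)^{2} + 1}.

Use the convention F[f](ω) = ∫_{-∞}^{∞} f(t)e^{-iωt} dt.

F(ω) = 5 \pi e^{- 3 i \omega - \left|{\omega}\right|}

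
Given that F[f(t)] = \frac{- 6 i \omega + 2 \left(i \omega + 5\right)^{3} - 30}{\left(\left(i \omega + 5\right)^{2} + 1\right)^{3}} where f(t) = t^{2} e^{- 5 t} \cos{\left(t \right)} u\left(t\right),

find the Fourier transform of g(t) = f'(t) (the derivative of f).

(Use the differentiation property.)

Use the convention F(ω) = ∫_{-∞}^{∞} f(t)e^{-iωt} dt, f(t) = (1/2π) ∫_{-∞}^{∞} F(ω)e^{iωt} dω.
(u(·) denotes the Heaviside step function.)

F[g](ω) = - \frac{2 i \omega \left(3 i \omega - \left(i \omega + 5\right)^{3} + 15\right)}{\left(\left(i \omega + 5\right)^{2} + 1\right)^{3}}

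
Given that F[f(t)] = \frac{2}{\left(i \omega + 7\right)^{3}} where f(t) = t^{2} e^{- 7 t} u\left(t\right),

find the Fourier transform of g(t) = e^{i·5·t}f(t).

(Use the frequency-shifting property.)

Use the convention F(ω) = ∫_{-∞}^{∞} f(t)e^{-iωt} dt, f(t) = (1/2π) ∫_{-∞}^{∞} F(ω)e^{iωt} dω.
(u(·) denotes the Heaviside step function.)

F[g](ω) = \frac{2}{\left(i \left(\omega - 5\right) + 7\right)^{3}}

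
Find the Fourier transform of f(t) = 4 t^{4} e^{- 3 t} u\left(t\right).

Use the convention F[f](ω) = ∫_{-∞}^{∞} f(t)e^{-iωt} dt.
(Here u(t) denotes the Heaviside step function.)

F(ω) = \frac{96}{\left(i \omega + 3\right)^{5}}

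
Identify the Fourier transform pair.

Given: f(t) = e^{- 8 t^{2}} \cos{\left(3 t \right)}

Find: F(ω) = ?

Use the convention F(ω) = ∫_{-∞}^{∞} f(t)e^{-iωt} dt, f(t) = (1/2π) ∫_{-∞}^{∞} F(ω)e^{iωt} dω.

F(ω) = \frac{\sqrt{2} \sqrt{\pi} \left(e^{\frac{3 \omega}{8}} + 1\right) e^{- \frac{\omega^{2}}{32} - \frac{3 \omega}{16} - \frac{9}{32}}}{8}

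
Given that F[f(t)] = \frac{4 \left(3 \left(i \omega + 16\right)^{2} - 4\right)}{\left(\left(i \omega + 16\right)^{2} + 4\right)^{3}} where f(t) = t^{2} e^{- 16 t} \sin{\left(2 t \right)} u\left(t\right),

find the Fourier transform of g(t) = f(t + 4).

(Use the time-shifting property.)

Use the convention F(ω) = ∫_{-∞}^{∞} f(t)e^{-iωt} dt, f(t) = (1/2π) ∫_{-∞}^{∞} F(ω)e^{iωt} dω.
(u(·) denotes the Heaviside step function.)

F[g](ω) = \frac{\left(12 \left(i \omega + 16\right)^{2} - 16\right) e^{4 i \omega}}{\left(\left(i \omega + 16\right)^{2} + 4\right)^{3}}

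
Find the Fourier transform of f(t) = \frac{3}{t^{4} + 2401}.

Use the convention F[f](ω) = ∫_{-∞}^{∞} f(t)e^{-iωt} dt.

F(ω) = \frac{3 \pi e^{- \frac{7 \sqrt{2} \left|{\omega}\right|}{2}} \sin{\left(\frac{7 \sqrt{2} \left|{\omega}\right|}{2} + \frac{\pi}{4} \right)}}{343}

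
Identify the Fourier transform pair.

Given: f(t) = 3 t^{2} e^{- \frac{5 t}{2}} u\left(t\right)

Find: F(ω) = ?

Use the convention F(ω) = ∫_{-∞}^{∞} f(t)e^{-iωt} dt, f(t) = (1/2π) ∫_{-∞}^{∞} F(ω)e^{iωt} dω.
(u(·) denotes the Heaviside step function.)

F(ω) = \frac{48}{\left(2 i \omega + 5\right)^{3}}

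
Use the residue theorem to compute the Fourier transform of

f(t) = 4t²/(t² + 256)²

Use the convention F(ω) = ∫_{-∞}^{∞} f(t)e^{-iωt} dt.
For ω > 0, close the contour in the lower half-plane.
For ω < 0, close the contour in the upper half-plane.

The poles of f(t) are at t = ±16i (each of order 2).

Let g(z) = f(z)e^{-iωz}; for large |z| the factor e^{-iωz} decays in the lower half-plane when ω > 0 and in the upper half-plane when ω < 0.

Case ω > 0 (lower half-plane, clockwise contour ⇒ F(ω) = -2πi·ΣRes):
  Res_{z = - 16 i} g(z) = i \left(\frac{1}{16} - \omega\right) e^{- 16 \omega} (pole of order 2)
  F(ω) = -2πi·ΣRes = \frac{\pi \left(1 - 16 \omega\right) e^{- 16 \omega}}{8}

Case ω < 0 (upper half-plane, counterclockwise contour ⇒ F(ω) = +2πi·ΣRes):
  Res_{z = 16 i} g(z) = i \left(- \omega - \frac{1}{16}\right) e^{16 \omega} (pole of order 2)
  F(ω) = 2πi·ΣRes = \frac{\pi \left(16 \omega + 1\right) e^{16 \omega}}{8}

Both cases combine into a single formula in |ω|:

F(ω) = \frac{\pi \left(1 - 16 \left|{\omega}\right|\right) e^{- 16 \left|{\omega}\right|}}{8}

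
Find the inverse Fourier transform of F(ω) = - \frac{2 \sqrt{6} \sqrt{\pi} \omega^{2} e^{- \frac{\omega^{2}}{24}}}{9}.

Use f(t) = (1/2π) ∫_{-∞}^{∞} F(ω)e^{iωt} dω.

f(t) = 8 \left(24 t^{2} - 2\right) e^{- 6 t^{2}}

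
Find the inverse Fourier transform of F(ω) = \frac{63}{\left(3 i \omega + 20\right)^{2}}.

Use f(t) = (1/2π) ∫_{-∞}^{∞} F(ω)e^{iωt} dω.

f(t) = 7 t e^{- \frac{20 t}{3}} u\left(t\right)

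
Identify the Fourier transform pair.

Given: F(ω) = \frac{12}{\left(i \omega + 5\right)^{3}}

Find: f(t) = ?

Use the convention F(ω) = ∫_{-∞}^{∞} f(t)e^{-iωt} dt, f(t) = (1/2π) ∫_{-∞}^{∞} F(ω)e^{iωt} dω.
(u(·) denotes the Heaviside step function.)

f(t) = 6 t^{2} e^{- 5 t} u\left(t\right)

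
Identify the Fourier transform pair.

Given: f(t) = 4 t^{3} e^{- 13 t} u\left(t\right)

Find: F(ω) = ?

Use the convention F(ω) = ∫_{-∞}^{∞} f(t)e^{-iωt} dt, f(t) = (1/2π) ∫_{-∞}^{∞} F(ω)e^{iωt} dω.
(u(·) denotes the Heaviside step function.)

F(ω) = \frac{24}{\left(i \omega + 13\right)^{4}}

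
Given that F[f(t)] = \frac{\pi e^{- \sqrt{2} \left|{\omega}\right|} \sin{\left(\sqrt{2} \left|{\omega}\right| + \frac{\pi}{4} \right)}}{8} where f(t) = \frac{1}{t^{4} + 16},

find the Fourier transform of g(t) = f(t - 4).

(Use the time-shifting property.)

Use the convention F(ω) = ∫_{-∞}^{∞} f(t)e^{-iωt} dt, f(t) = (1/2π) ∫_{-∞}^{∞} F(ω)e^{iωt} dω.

F[g](ω) = \frac{\pi e^{- 4 i \omega - \sqrt{2} \left|{\omega}\right|} \sin{\left(\sqrt{2} \left|{\omega}\right| + \frac{\pi}{4} \right)}}{8}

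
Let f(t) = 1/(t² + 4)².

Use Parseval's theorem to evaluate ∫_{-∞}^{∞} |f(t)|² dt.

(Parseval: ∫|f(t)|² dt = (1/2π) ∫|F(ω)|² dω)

∫|f(t)|² dt = \frac{5 \pi}{2048}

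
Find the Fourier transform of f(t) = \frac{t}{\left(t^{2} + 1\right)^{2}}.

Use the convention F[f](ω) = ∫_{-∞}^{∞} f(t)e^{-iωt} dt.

F(ω) = - \frac{i \pi \omega e^{- \left|{\omega}\right|}}{2}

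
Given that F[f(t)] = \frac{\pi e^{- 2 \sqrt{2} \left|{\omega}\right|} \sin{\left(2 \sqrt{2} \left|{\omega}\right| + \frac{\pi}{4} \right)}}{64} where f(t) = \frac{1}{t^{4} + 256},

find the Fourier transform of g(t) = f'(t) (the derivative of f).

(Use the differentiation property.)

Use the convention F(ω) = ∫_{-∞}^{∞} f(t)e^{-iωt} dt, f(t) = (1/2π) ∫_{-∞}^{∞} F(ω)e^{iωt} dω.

F[g](ω) = \frac{i \pi \omega e^{- 2 \sqrt{2} \left|{\omega}\right|} \sin{\left(2 \sqrt{2} \left|{\omega}\right| + \frac{\pi}{4} \right)}}{64}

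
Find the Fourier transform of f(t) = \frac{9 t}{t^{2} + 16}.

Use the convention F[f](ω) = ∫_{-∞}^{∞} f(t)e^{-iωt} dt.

F(ω) = - 9 i \pi e^{- 4 \left|{\omega}\right|} \operatorname{sign}{\left(\omega \right)}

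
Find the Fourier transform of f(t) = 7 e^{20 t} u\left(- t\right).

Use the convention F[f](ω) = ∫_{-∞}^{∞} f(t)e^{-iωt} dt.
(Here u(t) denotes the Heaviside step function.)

F(ω) = - \frac{7}{i \omega - 20}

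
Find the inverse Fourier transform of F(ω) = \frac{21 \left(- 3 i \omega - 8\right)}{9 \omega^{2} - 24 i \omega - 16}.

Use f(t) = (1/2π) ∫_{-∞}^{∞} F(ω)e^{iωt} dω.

f(t) = 7 \left(\frac{4 t}{3} + 1\right) e^{- \frac{4 t}{3}} u\left(t\right)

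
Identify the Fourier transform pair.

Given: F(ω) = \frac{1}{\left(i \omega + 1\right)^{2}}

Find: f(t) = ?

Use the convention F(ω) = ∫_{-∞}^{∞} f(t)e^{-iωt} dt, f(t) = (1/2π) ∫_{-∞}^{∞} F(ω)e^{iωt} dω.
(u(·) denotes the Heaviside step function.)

f(t) = t e^{- t} u\left(t\right)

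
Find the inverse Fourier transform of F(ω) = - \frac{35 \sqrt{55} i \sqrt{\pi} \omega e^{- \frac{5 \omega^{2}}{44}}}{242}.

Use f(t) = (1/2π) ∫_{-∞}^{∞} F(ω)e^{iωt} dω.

f(t) = 7 t e^{- \frac{11 t^{2}}{5}}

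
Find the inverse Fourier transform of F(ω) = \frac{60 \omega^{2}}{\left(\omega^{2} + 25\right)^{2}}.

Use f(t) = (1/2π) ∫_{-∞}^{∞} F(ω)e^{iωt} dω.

f(t) = 3 \left(1 - 5 \left|{t}\right|\right) e^{- 5 \left|{t}\right|}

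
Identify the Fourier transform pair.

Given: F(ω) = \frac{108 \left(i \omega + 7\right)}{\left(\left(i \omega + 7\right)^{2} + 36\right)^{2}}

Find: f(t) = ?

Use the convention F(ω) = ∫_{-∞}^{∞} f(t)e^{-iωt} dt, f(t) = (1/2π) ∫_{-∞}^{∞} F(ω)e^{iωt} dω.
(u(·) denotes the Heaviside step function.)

f(t) = 9 t e^{- 7 t} \sin{\left(6 t \right)} u\left(t\right)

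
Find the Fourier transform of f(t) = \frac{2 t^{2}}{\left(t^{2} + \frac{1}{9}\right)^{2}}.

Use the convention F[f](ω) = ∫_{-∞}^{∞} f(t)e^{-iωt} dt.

F(ω) = \pi \left(3 - \left|{\omega}\right|\right) e^{- \frac{\left|{\omega}\right|}{3}}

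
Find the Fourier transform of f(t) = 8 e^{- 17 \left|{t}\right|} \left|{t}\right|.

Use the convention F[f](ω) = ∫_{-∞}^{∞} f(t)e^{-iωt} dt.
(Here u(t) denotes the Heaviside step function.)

F(ω) = \frac{16 \left(289 - \omega^{2}\right)}{\left(\omega^{2} + 289\right)^{2}}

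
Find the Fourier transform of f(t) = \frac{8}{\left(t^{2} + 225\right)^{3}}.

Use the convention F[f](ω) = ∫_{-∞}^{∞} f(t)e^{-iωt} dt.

F(ω) = \frac{\pi \left(75 \omega^{2} + 15 \left|{\omega}\right| + 1\right) e^{- 15 \left|{\omega}\right|}}{253125}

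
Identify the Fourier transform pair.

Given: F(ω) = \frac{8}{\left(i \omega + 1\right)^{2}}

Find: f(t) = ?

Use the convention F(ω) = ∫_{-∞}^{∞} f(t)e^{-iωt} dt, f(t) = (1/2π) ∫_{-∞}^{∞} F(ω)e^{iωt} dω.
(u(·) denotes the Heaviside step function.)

f(t) = 8 t e^{- t} u\left(t\right)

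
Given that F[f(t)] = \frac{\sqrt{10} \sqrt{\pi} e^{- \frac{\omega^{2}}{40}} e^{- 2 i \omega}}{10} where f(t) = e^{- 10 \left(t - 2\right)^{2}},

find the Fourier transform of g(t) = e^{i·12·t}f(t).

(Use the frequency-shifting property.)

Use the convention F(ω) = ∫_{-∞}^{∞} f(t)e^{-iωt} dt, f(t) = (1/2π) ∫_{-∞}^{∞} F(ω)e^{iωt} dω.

F[g](ω) = \frac{\sqrt{10} \sqrt{\pi} e^{- \frac{\left(\omega - 12\right) \left(\omega - 12 + 80 i\right)}{40}}}{10}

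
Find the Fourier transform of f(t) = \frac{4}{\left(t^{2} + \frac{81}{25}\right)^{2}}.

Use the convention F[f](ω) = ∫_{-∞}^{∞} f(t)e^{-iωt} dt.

F(ω) = \frac{50 \pi \left(9 \left|{\omega}\right| + 5\right) e^{- \frac{9 \left|{\omega}\right|}{5}}}{729}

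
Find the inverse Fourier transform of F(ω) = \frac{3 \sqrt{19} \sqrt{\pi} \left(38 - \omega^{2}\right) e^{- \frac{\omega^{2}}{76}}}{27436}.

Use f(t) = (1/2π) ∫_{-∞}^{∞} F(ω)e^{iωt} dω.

f(t) = 3 t^{2} e^{- 19 t^{2}}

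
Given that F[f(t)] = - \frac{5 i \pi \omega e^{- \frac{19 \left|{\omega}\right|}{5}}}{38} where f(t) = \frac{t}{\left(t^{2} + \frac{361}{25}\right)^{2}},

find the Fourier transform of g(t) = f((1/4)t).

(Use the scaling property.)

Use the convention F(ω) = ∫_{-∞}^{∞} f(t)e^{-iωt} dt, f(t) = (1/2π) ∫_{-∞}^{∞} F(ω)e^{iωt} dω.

F[g](ω) = - \frac{40 i \pi \omega e^{- \frac{76 \left|{\omega}\right|}{5}}}{19}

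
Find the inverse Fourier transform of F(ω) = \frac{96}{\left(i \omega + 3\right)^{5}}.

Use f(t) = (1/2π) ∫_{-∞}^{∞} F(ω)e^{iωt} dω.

f(t) = 4 t^{4} e^{- 3 t} u\left(t\right)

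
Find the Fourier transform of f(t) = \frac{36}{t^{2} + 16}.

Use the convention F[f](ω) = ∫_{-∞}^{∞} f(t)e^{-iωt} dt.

F(ω) = 9 \pi e^{- 4 \left|{\omega}\right|}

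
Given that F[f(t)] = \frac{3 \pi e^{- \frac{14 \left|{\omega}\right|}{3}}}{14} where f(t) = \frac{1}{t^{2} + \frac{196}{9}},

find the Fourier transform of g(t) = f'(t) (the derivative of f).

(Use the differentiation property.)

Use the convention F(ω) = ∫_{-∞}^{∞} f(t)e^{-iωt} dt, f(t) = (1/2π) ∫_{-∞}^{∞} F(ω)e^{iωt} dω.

F[g](ω) = \frac{3 i \pi \omega e^{- \frac{14 \left|{\omega}\right|}{3}}}{14}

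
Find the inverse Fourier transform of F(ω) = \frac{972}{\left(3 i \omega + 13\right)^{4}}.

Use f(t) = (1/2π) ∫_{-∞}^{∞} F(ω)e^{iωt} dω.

f(t) = 2 t^{3} e^{- \frac{13 t}{3}} u\left(t\right)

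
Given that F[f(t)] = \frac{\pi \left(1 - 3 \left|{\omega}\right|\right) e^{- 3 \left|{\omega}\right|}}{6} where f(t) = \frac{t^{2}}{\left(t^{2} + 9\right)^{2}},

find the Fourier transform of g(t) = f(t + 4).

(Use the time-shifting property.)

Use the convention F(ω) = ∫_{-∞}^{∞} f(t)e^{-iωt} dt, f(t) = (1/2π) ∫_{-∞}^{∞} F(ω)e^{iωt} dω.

F[g](ω) = - \frac{\pi \left(3 \left|{\omega}\right| - 1\right) e^{4 i \omega - 3 \left|{\omega}\right|}}{6}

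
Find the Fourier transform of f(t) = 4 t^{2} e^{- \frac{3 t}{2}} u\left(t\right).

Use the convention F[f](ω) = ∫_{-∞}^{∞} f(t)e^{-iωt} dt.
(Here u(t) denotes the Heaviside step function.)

F(ω) = \frac{64}{\left(2 i \omega + 3\right)^{3}}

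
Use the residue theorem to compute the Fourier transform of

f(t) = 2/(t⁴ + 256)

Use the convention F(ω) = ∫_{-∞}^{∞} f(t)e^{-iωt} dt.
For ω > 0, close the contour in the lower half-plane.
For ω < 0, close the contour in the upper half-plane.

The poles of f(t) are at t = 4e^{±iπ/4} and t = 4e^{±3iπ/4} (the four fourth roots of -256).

Let g(z) = f(z)e^{-iωz}; for large |z| the factor e^{-iωz} decays in the lower half-plane when ω > 0 and in the upper half-plane when ω < 0.

Case ω > 0 (lower half-plane, clockwise contour ⇒ F(ω) = -2πi·ΣRes):
  Res_{z = - 2 \sqrt{2} - 2 \sqrt{2} i} g(z) = \frac{\sqrt{2} i \left(1 - i\right) e^{2 \sqrt{2} \omega \left(-1 + i\right)}}{256}
  Res_{z = 2 \sqrt{2} - 2 \sqrt{2} i} g(z) = \frac{\sqrt{2} i \left(1 + i\right) e^{- 2 \sqrt{2} \omega \left(1 + i\right)}}{256}
  F(ω) = -2πi·ΣRes = \frac{\sqrt{2} \pi \left(1 - i\right) \left(e^{4 \sqrt{2} i \omega} + i\right) e^{- 2 \sqrt{2} \omega \left(1 + i\right)}}{128} = \frac{\pi e^{- 2 \sqrt{2} \omega} \sin{\left(2 \sqrt{2} \omega + \frac{\pi}{4} \right)}}{32}

Case ω < 0 (upper half-plane, counterclockwise contour ⇒ F(ω) = +2πi·ΣRes):
  Res_{z = 2 \sqrt{2} + 2 \sqrt{2} i} g(z) = \frac{\sqrt{2} i \left(-1 + i\right) e^{2 \sqrt{2} \omega \left(1 - i\right)}}{256}
  Res_{z = - 2 \sqrt{2} + 2 \sqrt{2} i} g(z) = \frac{\sqrt{2} \left(1 - i\right) e^{2 \sqrt{2} \omega \left(1 + i\right)}}{256}
  F(ω) = 2πi·ΣRes = - \frac{\sqrt{2} i \pi \left(i \left(1 - i\right) e^{2 \sqrt{2} \omega \left(1 - i\right)} - \left(1 - i\right) e^{2 \sqrt{2} \omega \left(1 + i\right)}\right)}{128} = \frac{\pi e^{2 \sqrt{2} \omega} \cos{\left(2 \sqrt{2} \omega + \frac{\pi}{4} \right)}}{32}

Both cases combine into a single formula in |ω|:

F(ω) = \frac{\pi e^{- 2 \sqrt{2} \left|{\omega}\right|} \sin{\left(2 \sqrt{2} \left|{\omega}\right| + \frac{\pi}{4} \right)}}{32}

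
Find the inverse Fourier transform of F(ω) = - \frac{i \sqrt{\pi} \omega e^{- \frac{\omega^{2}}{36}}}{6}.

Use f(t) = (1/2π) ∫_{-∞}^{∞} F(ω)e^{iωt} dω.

f(t) = 9 t e^{- 9 t^{2}}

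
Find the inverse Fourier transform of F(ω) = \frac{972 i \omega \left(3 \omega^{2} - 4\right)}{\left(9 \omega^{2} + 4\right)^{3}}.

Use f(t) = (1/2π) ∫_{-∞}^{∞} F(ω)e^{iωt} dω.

f(t) = t e^{- \frac{2 \left|{t}\right|}{3}} \left|{t}\right|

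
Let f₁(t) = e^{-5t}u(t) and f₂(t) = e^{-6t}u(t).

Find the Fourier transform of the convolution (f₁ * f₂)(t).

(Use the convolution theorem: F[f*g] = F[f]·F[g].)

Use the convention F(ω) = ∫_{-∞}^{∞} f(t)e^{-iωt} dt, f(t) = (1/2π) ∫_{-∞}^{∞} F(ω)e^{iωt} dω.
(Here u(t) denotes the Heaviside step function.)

F[f₁*f₂](ω) = \frac{1}{\left(i \omega + 5\right) \left(i \omega + 6\right)}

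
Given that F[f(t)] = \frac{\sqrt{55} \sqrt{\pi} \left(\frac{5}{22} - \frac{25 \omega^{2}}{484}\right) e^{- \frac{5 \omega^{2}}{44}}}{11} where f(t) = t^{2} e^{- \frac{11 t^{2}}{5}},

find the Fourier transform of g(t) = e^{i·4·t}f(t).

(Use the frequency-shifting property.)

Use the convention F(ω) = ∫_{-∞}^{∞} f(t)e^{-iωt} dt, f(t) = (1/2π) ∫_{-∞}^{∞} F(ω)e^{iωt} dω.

F[g](ω) = \frac{5 \sqrt{55} \sqrt{\pi} \left(22 - 5 \left(\omega - 4\right)^{2}\right) e^{- \frac{5 \left(\omega - 4\right)^{2}}{44}}}{5324}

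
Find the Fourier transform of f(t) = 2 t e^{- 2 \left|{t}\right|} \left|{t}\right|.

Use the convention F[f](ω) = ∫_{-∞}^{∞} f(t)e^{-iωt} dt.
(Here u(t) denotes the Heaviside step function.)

F(ω) = \frac{8 i \omega \left(\omega^{2} - 12\right)}{\left(\omega^{2} + 4\right)^{3}}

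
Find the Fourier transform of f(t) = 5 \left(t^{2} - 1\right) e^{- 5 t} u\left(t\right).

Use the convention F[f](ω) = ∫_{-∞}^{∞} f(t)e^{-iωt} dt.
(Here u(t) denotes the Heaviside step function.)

F(ω) = \frac{5 \left(2 i \omega - \left(i \omega + 5\right)^{3} + 10\right)}{\left(i \omega + 5\right)^{4}}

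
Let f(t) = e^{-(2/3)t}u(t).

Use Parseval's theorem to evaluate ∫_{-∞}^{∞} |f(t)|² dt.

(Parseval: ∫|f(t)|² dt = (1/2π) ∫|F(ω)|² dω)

∫|f(t)|² dt = \frac{3}{4}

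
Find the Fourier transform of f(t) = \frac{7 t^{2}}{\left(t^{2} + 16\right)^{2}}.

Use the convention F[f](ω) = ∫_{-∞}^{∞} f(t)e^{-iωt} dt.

F(ω) = \frac{7 \pi \left(1 - 4 \left|{\omega}\right|\right) e^{- 4 \left|{\omega}\right|}}{8}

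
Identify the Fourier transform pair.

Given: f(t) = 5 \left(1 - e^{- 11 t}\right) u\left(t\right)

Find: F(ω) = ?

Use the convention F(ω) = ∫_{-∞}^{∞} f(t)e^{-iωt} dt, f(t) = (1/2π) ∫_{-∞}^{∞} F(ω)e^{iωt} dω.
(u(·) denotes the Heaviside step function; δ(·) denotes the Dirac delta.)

F(ω) = 5 \pi \delta\left(\omega\right) - \frac{55 i}{\omega \left(i \omega + 11\right)}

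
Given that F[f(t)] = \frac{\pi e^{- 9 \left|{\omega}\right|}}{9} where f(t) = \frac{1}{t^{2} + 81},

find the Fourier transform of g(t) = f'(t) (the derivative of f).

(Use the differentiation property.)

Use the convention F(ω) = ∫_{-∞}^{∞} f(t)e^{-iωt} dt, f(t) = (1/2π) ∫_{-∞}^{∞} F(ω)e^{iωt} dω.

F[g](ω) = \frac{i \pi \omega e^{- 9 \left|{\omega}\right|}}{9}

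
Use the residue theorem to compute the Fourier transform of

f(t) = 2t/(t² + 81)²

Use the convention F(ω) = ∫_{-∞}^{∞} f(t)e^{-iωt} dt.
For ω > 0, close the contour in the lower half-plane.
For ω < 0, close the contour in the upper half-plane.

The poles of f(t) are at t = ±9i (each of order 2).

Let g(z) = f(z)e^{-iωz}; for large |z| the factor e^{-iωz} decays in the lower half-plane when ω > 0 and in the upper half-plane when ω < 0.

Case ω > 0 (lower half-plane, clockwise contour ⇒ F(ω) = -2πi·ΣRes):
  Res_{z = - 9 i} g(z) = \frac{\omega e^{- 9 \omega}}{18} (pole of order 2)
  F(ω) = -2πi·ΣRes = - \frac{i \pi \omega e^{- 9 \omega}}{9}

Case ω < 0 (upper half-plane, counterclockwise contour ⇒ F(ω) = +2πi·ΣRes):
  Res_{z = 9 i} g(z) = - \frac{\omega e^{9 \omega}}{18} (pole of order 2)
  F(ω) = 2πi·ΣRes = - \frac{i \pi \omega e^{9 \omega}}{9}

Both cases combine into a single formula in |ω|:

F(ω) = - \frac{i \pi \omega e^{- 9 \left|{\omega}\right|}}{9}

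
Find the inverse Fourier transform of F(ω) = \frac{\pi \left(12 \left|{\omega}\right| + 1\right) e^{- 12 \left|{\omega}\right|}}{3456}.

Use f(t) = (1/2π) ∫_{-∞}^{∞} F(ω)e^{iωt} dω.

f(t) = \frac{1}{\left(t^{2} + 144\right)^{2}}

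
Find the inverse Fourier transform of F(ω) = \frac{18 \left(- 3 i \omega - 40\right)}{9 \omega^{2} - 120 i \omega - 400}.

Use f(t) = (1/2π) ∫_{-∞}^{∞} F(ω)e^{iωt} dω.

f(t) = 6 \left(\frac{20 t}{3} + 1\right) e^{- \frac{20 t}{3}} u\left(t\right)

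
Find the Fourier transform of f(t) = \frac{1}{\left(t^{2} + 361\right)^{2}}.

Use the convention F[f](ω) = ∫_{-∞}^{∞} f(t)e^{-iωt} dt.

F(ω) = \frac{\pi \left(19 \left|{\omega}\right| + 1\right) e^{- 19 \left|{\omega}\right|}}{13718}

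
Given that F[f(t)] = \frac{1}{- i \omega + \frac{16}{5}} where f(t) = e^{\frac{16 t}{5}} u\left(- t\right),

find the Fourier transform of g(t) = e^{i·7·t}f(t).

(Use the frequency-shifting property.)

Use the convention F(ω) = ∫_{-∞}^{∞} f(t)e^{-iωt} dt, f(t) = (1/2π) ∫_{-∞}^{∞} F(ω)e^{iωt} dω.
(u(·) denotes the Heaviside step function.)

F[g](ω) = - \frac{5}{5 i \left(\omega - 7\right) - 16}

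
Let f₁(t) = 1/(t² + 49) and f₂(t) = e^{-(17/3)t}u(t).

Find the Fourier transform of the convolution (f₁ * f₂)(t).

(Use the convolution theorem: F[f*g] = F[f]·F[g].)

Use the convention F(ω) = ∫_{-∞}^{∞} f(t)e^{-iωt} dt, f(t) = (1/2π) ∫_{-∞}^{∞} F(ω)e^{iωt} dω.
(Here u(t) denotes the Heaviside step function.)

F[f₁*f₂](ω) = \frac{3 \pi e^{- 7 \left|{\omega}\right|}}{7 \left(3 i \omega + 17\right)}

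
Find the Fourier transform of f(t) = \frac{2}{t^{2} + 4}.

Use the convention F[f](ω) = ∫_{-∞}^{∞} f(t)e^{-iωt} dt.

F(ω) = \pi e^{- 2 \left|{\omega}\right|}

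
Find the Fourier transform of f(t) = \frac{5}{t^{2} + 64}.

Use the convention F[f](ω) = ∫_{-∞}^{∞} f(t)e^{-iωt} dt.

F(ω) = \frac{5 \pi e^{- 8 \left|{\omega}\right|}}{8}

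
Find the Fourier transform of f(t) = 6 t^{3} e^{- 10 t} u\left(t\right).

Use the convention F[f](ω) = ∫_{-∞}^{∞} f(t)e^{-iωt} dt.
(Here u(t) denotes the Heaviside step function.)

F(ω) = \frac{36}{\left(i \omega + 10\right)^{4}}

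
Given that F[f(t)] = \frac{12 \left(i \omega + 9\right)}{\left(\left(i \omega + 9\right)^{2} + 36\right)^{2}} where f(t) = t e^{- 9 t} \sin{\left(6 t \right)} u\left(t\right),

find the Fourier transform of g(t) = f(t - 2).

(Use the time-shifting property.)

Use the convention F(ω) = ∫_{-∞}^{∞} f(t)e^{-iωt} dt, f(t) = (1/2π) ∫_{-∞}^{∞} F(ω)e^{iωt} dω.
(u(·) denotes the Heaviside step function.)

F[g](ω) = \frac{12 \left(i \omega + 9\right) e^{- 2 i \omega}}{\left(\left(i \omega + 9\right)^{2} + 36\right)^{2}}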